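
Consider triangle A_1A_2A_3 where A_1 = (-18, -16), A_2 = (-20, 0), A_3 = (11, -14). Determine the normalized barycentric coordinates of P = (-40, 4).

Signed area of the reference triangle: [A_1A_2A_3] = ½·((-18)·(0−(-14)) + (-20)·(-14−(-16)) + 11·(-16−0)) = ½·(-252 − 40 − 176) = -234.
[PA_2A_3] = ½·((-40)·(0−(-14)) + (-20)·(-14−4) + 11·(4−0)) = ½·(-560 + 360 + 44) = -78, so the A_1-coordinate is (-78)/(-234) = 1/3.
[A_1PA_3] = ½·((-18)·(4−(-14)) + (-40)·(-14−(-16)) + 11·(-16−4)) = ½·(-324 − 80 − 220) = -312, so the A_2-coordinate is 4/3.
[A_1A_2P] = ½·((-18)·(0−4) + (-20)·(4−(-16)) + (-40)·(-16−0)) = ½·(72 − 400 + 640) = 156, so the A_3-coordinate is -2/3.
Check: 1/3 + 4/3 − 2/3 = 1.

(1/3, 4/3, -2/3)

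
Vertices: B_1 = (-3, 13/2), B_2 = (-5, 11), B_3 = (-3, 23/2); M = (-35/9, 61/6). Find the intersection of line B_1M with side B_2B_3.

Barycentric coordinates of M with respect to B_1B_2B_3: (2/9, 4/9, 1/3).
On side B_2B_3 the B_1-coordinate is zero; dropping M's B_1-weight 2/9 and renormalizing the remaining 4/9 : 1/3 gives weights 4/7, 3/7 on B_2, B_3.
N = (4/7)·(-5, 11) + (3/7)·(-3, 23/2) = (-29/7, 157/14).

(-29/7, 157/14)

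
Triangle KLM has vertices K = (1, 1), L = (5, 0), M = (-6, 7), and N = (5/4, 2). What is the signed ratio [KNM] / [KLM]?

1/2

[KLM] = ½·(1·(0−7) + 5·(7−1) + (-6)·(1−0)) = ½·(-7 + 30 − 6) = 17/2.
[KNM] = ½·(1·(2−7) + (5/4)·(7−1) + (-6)·(1−2)) = ½·(-5 + 15/2 + 6) = 17/4, so the ratio is (17/4)/(17/2) = 1/2.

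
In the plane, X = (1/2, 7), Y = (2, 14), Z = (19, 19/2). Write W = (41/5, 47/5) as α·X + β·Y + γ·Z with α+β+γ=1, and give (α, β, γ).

(2/5, 1/5, 2/5)

Signed area of the reference triangle: [XYZ] = ½·((1/2)·(14−(19/2)) + 2·(19/2−7) + 19·(7−14)) = ½·(9/4 + 5 − 133) = -503/8.
[WYZ] = ½·((41/5)·(14−(19/2)) + 2·(19/2−(47/5)) + 19·(47/5−14)) = ½·(369/10 + 1/5 − 437/5) = -503/20, so the X-coordinate is (-503/20)/(-503/8) = 2/5.
[XWZ] = ½·((1/2)·(47/5−(19/2)) + (41/5)·(19/2−7) + 19·(7−(47/5))) = ½·(-1/20 + 41/2 − 228/5) = -503/40, so the Y-coordinate is 1/5.
[XYW] = ½·((1/2)·(14−(47/5)) + 2·(47/5−7) + (41/5)·(7−14)) = ½·(23/10 + 24/5 − 287/5) = -503/20, so the Z-coordinate is 2/5.
Check: 2/5 + 1/5 + 2/5 = 1.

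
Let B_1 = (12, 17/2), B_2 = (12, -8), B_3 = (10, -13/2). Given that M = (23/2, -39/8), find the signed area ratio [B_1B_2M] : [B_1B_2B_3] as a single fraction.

[B_1B_2B_3] = ½·(12·(-8−(-13/2)) + 12·(-13/2−(17/2)) + 10·(17/2−(-8))) = ½·(-18 − 180 + 165) = -33/2.
[B_1B_2M] = ½·(12·(-8−(-39/8)) + 12·(-39/8−(17/2)) + (23/2)·(17/2−(-8))) = ½·(-75/2 − 321/2 + 759/4) = -33/8, so the ratio is (-33/8)/(-33/2) = 1/4.

1/4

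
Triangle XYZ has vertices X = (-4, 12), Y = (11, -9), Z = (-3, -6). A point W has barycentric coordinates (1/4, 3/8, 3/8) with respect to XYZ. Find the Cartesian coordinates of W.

W = (1/4)·X + (3/8)·Y + (3/8)·Z.
x-coordinate: (1/4)·(-4) + (3/8)·11 + (3/8)·(-3) = 2.
y-coordinate: (1/4)·12 + (3/8)·(-9) + (3/8)·(-6) = -21/8.

(2, -21/8)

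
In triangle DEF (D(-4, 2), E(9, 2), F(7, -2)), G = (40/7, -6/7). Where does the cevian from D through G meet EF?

(22/3, -4/3)

Barycentric coordinates of G with respect to DEF: (1/7, 1/7, 5/7).
On side EF the D-coordinate is zero; dropping G's D-weight 1/7 and renormalizing the remaining 1/7 : 5/7 gives weights 1/6, 5/6 on E, F.
H = (1/6)·(9, 2) + (5/6)·(7, -2) = (22/3, -4/3).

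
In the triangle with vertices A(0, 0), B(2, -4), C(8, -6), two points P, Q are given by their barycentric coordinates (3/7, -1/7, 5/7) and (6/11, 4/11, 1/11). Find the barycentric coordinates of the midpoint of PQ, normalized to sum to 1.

Since both coordinate triples sum to 1, the midpoint's barycentrics are the componentwise average.
(3/7+6/11)/2 = 75/154; similarly 17/154 and 31/77.

(75/154, 17/154, 31/77)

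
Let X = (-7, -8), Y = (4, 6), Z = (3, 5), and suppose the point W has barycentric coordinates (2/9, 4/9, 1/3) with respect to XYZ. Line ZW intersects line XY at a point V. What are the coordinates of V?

Line ZW meets XY where the Z-coordinate vanishes; zeroing W's Z-weight and renormalizing leaves X, Y-weights 2/9 : 4/9 → (1/3, 2/3).
So V = (1/3)·X + (2/3)·Y = (1/3, 4/3).

(1/3, 4/3)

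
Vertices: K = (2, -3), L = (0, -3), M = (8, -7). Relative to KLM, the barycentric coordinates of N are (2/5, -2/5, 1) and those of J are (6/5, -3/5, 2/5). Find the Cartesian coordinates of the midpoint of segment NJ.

(36/5, -29/5)

Barycentric coordinates of the midpoint are the average: (4/5, -1/2, 7/10).
Converting: (4/5)·K + (-1/2)·L + (7/10)·M = (36/5, -29/5).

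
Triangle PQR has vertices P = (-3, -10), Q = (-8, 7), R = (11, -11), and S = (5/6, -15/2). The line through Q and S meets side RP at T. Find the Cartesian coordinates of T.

Barycentric coordinates of S with respect to PQR: (1/2, 1/6, 1/3).
On side RP the Q-coordinate is zero; dropping S's Q-weight 1/6 and renormalizing the remaining 1/3 : 1/2 gives weights 2/5, 3/5 on R, P.
T = (2/5)·(11, -11) + (3/5)·(-3, -10) = (13/5, -52/5).

(13/5, -52/5)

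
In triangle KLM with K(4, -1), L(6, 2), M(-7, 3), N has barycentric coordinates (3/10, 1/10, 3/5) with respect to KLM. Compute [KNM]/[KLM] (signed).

1/10

The signed ratio [KNM]/[KLM] equals the barycentric coordinate of N at vertex L, which is 1/10.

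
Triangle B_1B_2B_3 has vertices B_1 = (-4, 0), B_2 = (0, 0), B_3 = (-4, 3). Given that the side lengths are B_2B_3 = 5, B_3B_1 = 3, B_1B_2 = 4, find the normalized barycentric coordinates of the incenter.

(5/12, 1/4, 1/3)

The incenter has barycentric coordinates proportional to the opposite side lengths: (5 : 3 : 4).
Normalizing by 5+3+4 = 12 gives (5/12, 1/4, 1/3).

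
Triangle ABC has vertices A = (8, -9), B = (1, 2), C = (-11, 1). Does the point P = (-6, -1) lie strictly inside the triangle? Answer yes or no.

yes

Barycentric coordinates of P: (29/139, 12/139, 98/139).
The three coordinates are positive, positive, positive; a point is interior exactly when all three are positive.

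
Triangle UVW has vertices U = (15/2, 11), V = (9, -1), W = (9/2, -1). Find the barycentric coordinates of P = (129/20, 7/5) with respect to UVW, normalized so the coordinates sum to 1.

Signed area of the reference triangle: [UVW] = ½·((15/2)·(-1−(-1)) + 9·(-1−11) + (9/2)·(11−(-1))) = ½·(0 − 108 + 54) = -27.
[PVW] = ½·((129/20)·(-1−(-1)) + 9·(-1−(7/5)) + (9/2)·(7/5−(-1))) = ½·(0 − 108/5 + 54/5) = -27/5, so the U-coordinate is (-27/5)/(-27) = 1/5.
[UPW] = ½·((15/2)·(7/5−(-1)) + (129/20)·(-1−11) + (9/2)·(11−(7/5))) = ½·(18 − 387/5 + 216/5) = -81/10, so the V-coordinate is 3/10.
[UVP] = ½·((15/2)·(-1−(7/5)) + 9·(7/5−11) + (129/20)·(11−(-1))) = ½·(-18 − 432/5 + 387/5) = -27/2, so the W-coordinate is 1/2.

(1/5, 3/10, 1/2)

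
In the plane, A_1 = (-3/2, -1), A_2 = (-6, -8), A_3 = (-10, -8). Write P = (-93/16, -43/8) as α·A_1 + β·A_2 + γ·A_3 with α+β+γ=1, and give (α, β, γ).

Signed area of the reference triangle: [A_1A_2A_3] = ½·((-3/2)·(-8−(-8)) + (-6)·(-8−(-1)) + (-10)·(-1−(-8))) = ½·(0 + 42 − 70) = -14.
[PA_2A_3] = ½·((-93/16)·(-8−(-8)) + (-6)·(-8−(-43/8)) + (-10)·(-43/8−(-8))) = ½·(0 + 63/4 − 105/4) = -21/4, so the A_1-coordinate is (-21/4)/(-14) = 3/8.
[A_1PA_3] = ½·((-3/2)·(-43/8−(-8)) + (-93/16)·(-8−(-1)) + (-10)·(-1−(-43/8))) = ½·(-63/16 + 651/16 − 175/4) = -7/2, so the A_2-coordinate is 1/4.
[A_1A_2P] = ½·((-3/2)·(-8−(-43/8)) + (-6)·(-43/8−(-1)) + (-93/16)·(-1−(-8))) = ½·(63/16 + 105/4 − 651/16) = -21/4, so the A_3-coordinate is 3/8.
Check: 3/8 + 1/4 + 3/8 = 1.

(3/8, 1/4, 3/8)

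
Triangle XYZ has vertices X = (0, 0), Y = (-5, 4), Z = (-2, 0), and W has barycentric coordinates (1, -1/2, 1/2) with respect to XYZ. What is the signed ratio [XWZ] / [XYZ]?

The signed ratio [XWZ]/[XYZ] equals the barycentric coordinate of W at vertex Y, which is -1/2.

-1/2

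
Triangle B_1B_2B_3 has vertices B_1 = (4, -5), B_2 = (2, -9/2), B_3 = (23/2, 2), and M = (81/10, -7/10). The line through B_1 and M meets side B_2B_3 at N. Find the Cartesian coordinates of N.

(73/8, 3/8)

Barycentric coordinates of M with respect to B_1B_2B_3: (1/5, 1/5, 3/5).
On side B_2B_3 the B_1-coordinate is zero; dropping M's B_1-weight 1/5 and renormalizing the remaining 1/5 : 3/5 gives weights 1/4, 3/4 on B_2, B_3.
N = (1/4)·(2, -9/2) + (3/4)·(23/2, 2) = (73/8, 3/8).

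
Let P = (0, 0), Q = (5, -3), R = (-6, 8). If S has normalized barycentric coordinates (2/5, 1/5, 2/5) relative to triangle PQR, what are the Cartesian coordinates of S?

(-7/5, 13/5)

S = (2/5)·P + (1/5)·Q + (2/5)·R.
x-coordinate: (2/5)·0 + (1/5)·5 + (2/5)·(-6) = -7/5.
y-coordinate: (2/5)·0 + (1/5)·(-3) + (2/5)·8 = 13/5.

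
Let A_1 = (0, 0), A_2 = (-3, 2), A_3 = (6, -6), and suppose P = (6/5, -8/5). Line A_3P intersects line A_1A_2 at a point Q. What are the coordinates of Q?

Barycentric coordinates of P with respect to A_1A_2A_3: (1/5, 2/5, 2/5).
On side A_1A_2 the A_3-coordinate is zero; dropping P's A_3-weight 2/5 and renormalizing the remaining 1/5 : 2/5 gives weights 1/3, 2/3 on A_1, A_2.
Q = (1/3)·(0, 0) + (2/3)·(-3, 2) = (-2, 4/3).

(-2, 4/3)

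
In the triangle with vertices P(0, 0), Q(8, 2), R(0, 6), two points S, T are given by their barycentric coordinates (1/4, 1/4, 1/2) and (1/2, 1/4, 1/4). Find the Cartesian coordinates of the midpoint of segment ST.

(2, 11/4)

Barycentric coordinates of the midpoint are the average: (3/8, 1/4, 3/8).
Converting: (3/8)·P + (1/4)·Q + (3/8)·R = (2, 11/4).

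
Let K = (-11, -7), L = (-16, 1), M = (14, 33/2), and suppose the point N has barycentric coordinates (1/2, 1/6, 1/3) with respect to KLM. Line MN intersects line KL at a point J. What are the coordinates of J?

(-49/4, -5)

Line MN meets KL where the M-coordinate vanishes; zeroing N's M-weight and renormalizing leaves K, L-weights 1/2 : 1/6 → (3/4, 1/4).
So J = (3/4)·K + (1/4)·L = (-49/4, -5).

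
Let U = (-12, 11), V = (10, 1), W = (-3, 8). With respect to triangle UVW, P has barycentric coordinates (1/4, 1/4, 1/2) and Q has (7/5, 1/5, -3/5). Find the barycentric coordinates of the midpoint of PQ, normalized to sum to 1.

Since both coordinate triples sum to 1, the midpoint's barycentrics are the componentwise average.
(1/4+7/5)/2 = 33/40; similarly 9/40 and -1/20.

(33/40, 9/40, -1/20)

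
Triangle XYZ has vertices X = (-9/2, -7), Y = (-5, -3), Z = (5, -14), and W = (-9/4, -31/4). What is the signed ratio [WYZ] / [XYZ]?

1/2

[XYZ] = ½·((-9/2)·(-3−(-14)) + (-5)·(-14−(-7)) + 5·(-7−(-3))) = ½·(-99/2 + 35 − 20) = -69/4.
[WYZ] = ½·((-9/4)·(-3−(-14)) + (-5)·(-14−(-31/4)) + 5·(-31/4−(-3))) = ½·(-99/4 + 125/4 − 95/4) = -69/8, so the ratio is (-69/8)/(-69/4) = 1/2.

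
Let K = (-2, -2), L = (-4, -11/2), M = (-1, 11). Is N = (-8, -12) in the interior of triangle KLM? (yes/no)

no

Barycentric coordinates of N: (-31/15, 136/45, 2/45).
The three coordinates are negative, positive, positive; a point is interior exactly when all three are positive.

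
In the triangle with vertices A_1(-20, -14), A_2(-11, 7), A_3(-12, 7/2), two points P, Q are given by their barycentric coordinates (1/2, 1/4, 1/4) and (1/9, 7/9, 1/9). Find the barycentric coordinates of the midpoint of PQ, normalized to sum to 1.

(11/36, 37/72, 13/72)

Since both coordinate triples sum to 1, the midpoint's barycentrics are the componentwise average.
(1/2+1/9)/2 = 11/36; similarly 37/72 and 13/72.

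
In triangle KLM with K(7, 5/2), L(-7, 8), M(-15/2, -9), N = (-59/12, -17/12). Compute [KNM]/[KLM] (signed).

[KLM] = ½·(7·(8−(-9)) + (-7)·(-9−(5/2)) + (-15/2)·(5/2−8)) = ½·(119 + 161/2 + 165/4) = 963/8.
[KNM] = ½·(7·(-17/12−(-9)) + (-59/12)·(-9−(5/2)) + (-15/2)·(5/2−(-17/12))) = ½·(637/12 + 1357/24 − 235/8) = 321/8, so the ratio is (321/8)/(963/8) = 1/3.

1/3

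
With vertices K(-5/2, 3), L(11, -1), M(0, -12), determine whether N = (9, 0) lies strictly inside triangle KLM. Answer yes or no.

Barycentric coordinates of N: (6/35, 6/7, -1/35).
The three coordinates are positive, positive, negative; a point is interior exactly when all three are positive.

no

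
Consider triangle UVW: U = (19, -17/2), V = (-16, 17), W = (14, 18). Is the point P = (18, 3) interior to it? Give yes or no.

no

Barycentric coordinates of P: (227/400, -31/800, 377/800).
The three coordinates are positive, negative, positive; a point is interior exactly when all three are positive.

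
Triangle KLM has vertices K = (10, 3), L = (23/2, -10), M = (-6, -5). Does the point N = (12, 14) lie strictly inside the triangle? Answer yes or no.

Barycentric coordinates of N: (169/88, -8/11, -17/88).
The three coordinates are positive, negative, negative; a point is interior exactly when all three are positive.

no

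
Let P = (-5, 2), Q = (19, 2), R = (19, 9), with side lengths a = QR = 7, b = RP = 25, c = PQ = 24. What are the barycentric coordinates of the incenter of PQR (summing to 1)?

(1/8, 25/56, 3/7)

The incenter has barycentric coordinates proportional to the opposite side lengths: (7 : 25 : 24).
Normalizing by 7+25+24 = 56 gives (1/8, 25/56, 3/7).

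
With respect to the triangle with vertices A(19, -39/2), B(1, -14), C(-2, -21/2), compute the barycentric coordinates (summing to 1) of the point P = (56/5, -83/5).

(3/5, 1/5, 1/5)

Signed area of the reference triangle: [ABC] = ½·(19·(-14−(-21/2)) + 1·(-21/2−(-39/2)) + (-2)·(-39/2−(-14))) = ½·(-133/2 + 9 + 11) = -93/4.
[PBC] = ½·((56/5)·(-14−(-21/2)) + 1·(-21/2−(-83/5)) + (-2)·(-83/5−(-14))) = ½·(-196/5 + 61/10 + 26/5) = -279/20, so the A-coordinate is (-279/20)/(-93/4) = 3/5.
[APC] = ½·(19·(-83/5−(-21/2)) + (56/5)·(-21/2−(-39/2)) + (-2)·(-39/2−(-83/5))) = ½·(-1159/10 + 504/5 + 29/5) = -93/20, so the B-coordinate is 1/5.
[ABP] = ½·(19·(-14−(-83/5)) + 1·(-83/5−(-39/2)) + (56/5)·(-39/2−(-14))) = ½·(247/5 + 29/10 − 308/5) = -93/20, so the C-coordinate is 1/5.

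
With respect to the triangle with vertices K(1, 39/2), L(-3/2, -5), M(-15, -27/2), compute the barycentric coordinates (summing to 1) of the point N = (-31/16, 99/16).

Signed area of the reference triangle: [KLM] = ½·(1·(-5−(-27/2)) + (-3/2)·(-27/2−(39/2)) + (-15)·(39/2−(-5))) = ½·(17/2 + 99/2 − 735/2) = -619/4.
[NLM] = ½·((-31/16)·(-5−(-27/2)) + (-3/2)·(-27/2−(99/16)) + (-15)·(99/16−(-5))) = ½·(-527/32 + 945/32 − 2685/16) = -619/8, so the K-coordinate is (-619/8)/(-619/4) = 1/2.
[KNM] = ½·(1·(99/16−(-27/2)) + (-31/16)·(-27/2−(39/2)) + (-15)·(39/2−(99/16))) = ½·(315/16 + 1023/16 − 3195/16) = -1857/32, so the L-coordinate is 3/8.
[KLN] = ½·(1·(-5−(99/16)) + (-3/2)·(99/16−(39/2)) + (-31/16)·(39/2−(-5))) = ½·(-179/16 + 639/32 − 1519/32) = -619/32, so the M-coordinate is 1/8.

(1/2, 3/8, 1/8)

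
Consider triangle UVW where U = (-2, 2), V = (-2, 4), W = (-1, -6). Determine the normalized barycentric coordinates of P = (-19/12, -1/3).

Signed area of the reference triangle: [UVW] = ½·((-2)·(4−(-6)) + (-2)·(-6−2) + (-1)·(2−4)) = ½·(-20 + 16 + 2) = -1.
[PVW] = ½·((-19/12)·(4−(-6)) + (-2)·(-6−(-1/3)) + (-1)·(-1/3−4)) = ½·(-95/6 + 34/3 + 13/3) = -1/12, so the U-coordinate is (-1/12)/(-1) = 1/12.
[UPW] = ½·((-2)·(-1/3−(-6)) + (-19/12)·(-6−2) + (-1)·(2−(-1/3))) = ½·(-34/3 + 38/3 − 7/3) = -1/2, so the V-coordinate is 1/2.
[UVP] = ½·((-2)·(4−(-1/3)) + (-2)·(-1/3−2) + (-19/12)·(2−4)) = ½·(-26/3 + 14/3 + 19/6) = -5/12, so the W-coordinate is 5/12.

(1/12, 1/2, 5/12)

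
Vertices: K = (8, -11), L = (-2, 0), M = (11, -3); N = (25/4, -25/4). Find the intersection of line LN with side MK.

(9, -25/3)

Barycentric coordinates of N with respect to KLM: (1/2, 1/4, 1/4).
On side MK the L-coordinate is zero; dropping N's L-weight 1/4 and renormalizing the remaining 1/4 : 1/2 gives weights 1/3, 2/3 on M, K.
J = (1/3)·(11, -3) + (2/3)·(8, -11) = (9, -25/3).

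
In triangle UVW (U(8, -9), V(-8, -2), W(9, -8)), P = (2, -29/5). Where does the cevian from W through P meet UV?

(-8/3, -13/3)

Barycentric coordinates of P with respect to UVW: (1/5, 2/5, 2/5).
On side UV the W-coordinate is zero; dropping P's W-weight 2/5 and renormalizing the remaining 1/5 : 2/5 gives weights 1/3, 2/3 on U, V.
Q = (1/3)·(8, -9) + (2/3)·(-8, -2) = (-8/3, -13/3).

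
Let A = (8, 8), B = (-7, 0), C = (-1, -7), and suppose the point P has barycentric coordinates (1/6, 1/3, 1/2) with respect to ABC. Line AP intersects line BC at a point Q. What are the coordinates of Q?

Line AP meets BC where the A-coordinate vanishes; zeroing P's A-weight and renormalizing leaves B, C-weights 1/3 : 1/2 → (2/5, 3/5).
So Q = (2/5)·B + (3/5)·C = (-17/5, -21/5).

(-17/5, -21/5)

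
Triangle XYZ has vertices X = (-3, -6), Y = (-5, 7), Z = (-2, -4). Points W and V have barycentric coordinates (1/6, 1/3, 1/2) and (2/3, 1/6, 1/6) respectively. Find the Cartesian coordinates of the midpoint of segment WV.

(-19/6, -25/12)

Barycentric coordinates of the midpoint are the average: (5/12, 1/4, 1/3).
Converting: (5/12)·X + (1/4)·Y + (1/3)·Z = (-19/6, -25/12).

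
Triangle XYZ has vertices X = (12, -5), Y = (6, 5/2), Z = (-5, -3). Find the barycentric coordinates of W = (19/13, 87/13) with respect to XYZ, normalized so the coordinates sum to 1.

Signed area of the reference triangle: [XYZ] = ½·(12·(5/2−(-3)) + 6·(-3−(-5)) + (-5)·(-5−(5/2))) = ½·(66 + 12 + 75/2) = 231/4.
[WYZ] = ½·((19/13)·(5/2−(-3)) + 6·(-3−(87/13)) + (-5)·(87/13−(5/2))) = ½·(209/26 − 756/13 − 545/26) = -462/13, so the X-coordinate is (-462/13)/(231/4) = -8/13.
[XWZ] = ½·(12·(87/13−(-3)) + (19/13)·(-3−(-5)) + (-5)·(-5−(87/13))) = ½·(1512/13 + 38/13 + 760/13) = 1155/13, so the Y-coordinate is 20/13.
[XYW] = ½·(12·(5/2−(87/13)) + 6·(87/13−(-5)) + (19/13)·(-5−(5/2))) = ½·(-654/13 + 912/13 − 285/26) = 231/52, so the Z-coordinate is 1/13.

(-8/13, 20/13, 1/13)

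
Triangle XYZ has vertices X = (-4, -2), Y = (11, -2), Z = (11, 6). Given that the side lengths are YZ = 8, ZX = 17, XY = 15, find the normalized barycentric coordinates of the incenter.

The incenter has barycentric coordinates proportional to the opposite side lengths: (8 : 17 : 15).
Normalizing by 8+17+15 = 40 gives (1/5, 17/40, 3/8).

(1/5, 17/40, 3/8)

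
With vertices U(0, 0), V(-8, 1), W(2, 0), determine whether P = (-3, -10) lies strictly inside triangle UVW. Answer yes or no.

Barycentric coordinates of P: (105/2, -10, -83/2).
The three coordinates are positive, negative, negative; a point is interior exactly when all three are positive.

no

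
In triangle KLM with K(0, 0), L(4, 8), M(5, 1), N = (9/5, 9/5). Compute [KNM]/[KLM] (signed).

[KLM] = ½·(0·(8−1) + 4·(1−0) + 5·(0−8)) = ½·(0 + 4 − 40) = -18.
[KNM] = ½·(0·(9/5−1) + (9/5)·(1−0) + 5·(0−(9/5))) = ½·(0 + 9/5 − 9) = -18/5, so the ratio is (-18/5)/(-18) = 1/5.

1/5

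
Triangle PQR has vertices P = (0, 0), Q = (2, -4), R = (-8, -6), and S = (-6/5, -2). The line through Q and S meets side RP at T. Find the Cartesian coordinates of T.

(-2, -3/2)

Barycentric coordinates of S with respect to PQR: (3/5, 1/5, 1/5).
On side RP the Q-coordinate is zero; dropping S's Q-weight 1/5 and renormalizing the remaining 1/5 : 3/5 gives weights 1/4, 3/4 on R, P.
T = (1/4)·(-8, -6) + (3/4)·(0, 0) = (-2, -3/2).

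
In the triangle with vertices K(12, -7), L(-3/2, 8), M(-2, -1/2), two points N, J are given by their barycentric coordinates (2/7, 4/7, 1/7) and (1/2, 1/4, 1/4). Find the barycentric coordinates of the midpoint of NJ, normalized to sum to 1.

Since both coordinate triples sum to 1, the midpoint's barycentrics are the componentwise average.
(2/7+1/2)/2 = 11/28; similarly 23/56 and 11/56.

(11/28, 23/56, 11/56)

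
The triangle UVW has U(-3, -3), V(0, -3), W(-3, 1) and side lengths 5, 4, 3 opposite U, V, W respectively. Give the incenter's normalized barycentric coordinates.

(5/12, 1/3, 1/4)

The incenter has barycentric coordinates proportional to the opposite side lengths: (5 : 4 : 3).
Normalizing by 5+4+3 = 12 gives (5/12, 1/3, 1/4).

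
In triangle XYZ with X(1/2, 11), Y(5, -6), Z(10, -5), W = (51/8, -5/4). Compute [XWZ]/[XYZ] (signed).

1/4

[XYZ] = ½·((1/2)·(-6−(-5)) + 5·(-5−11) + 10·(11−(-6))) = ½·(-1/2 − 80 + 170) = 179/4.
[XWZ] = ½·((1/2)·(-5/4−(-5)) + (51/8)·(-5−11) + 10·(11−(-5/4))) = ½·(15/8 − 102 + 245/2) = 179/16, so the ratio is (179/16)/(179/4) = 1/4.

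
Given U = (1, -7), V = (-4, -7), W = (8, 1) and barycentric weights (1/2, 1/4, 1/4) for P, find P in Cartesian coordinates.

P = (1/2)·U + (1/4)·V + (1/4)·W.
x-coordinate: (1/2)·1 + (1/4)·(-4) + (1/4)·8 = 3/2.
y-coordinate: (1/2)·(-7) + (1/4)·(-7) + (1/4)·1 = -5.

(3/2, -5)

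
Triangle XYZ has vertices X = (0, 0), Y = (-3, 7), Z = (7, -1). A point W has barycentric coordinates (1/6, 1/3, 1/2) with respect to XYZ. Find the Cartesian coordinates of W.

(5/2, 11/6)

W = (1/6)·X + (1/3)·Y + (1/2)·Z.
x-coordinate: (1/6)·0 + (1/3)·(-3) + (1/2)·7 = 5/2.
y-coordinate: (1/6)·0 + (1/3)·7 + (1/2)·(-1) = 11/6.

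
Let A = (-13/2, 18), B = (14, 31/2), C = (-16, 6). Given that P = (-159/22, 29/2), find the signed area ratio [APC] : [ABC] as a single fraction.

1/11

[ABC] = ½·((-13/2)·(31/2−6) + 14·(6−18) + (-16)·(18−(31/2))) = ½·(-247/4 − 168 − 40) = -1079/8.
[APC] = ½·((-13/2)·(29/2−6) + (-159/22)·(6−18) + (-16)·(18−(29/2))) = ½·(-221/4 + 954/11 − 56) = -1079/88, so the ratio is (-1079/88)/(-1079/8) = 1/11.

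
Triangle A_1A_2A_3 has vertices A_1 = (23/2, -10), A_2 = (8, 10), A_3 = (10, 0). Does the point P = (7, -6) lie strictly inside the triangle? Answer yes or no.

Barycentric coordinates of P: (42/5, 39/5, -76/5).
The three coordinates are positive, positive, negative; a point is interior exactly when all three are positive.

no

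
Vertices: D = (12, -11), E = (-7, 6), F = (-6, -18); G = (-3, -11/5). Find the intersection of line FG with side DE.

(-9/4, 7/4)

Barycentric coordinates of G with respect to DEF: (1/5, 3/5, 1/5).
On side DE the F-coordinate is zero; dropping G's F-weight 1/5 and renormalizing the remaining 1/5 : 3/5 gives weights 1/4, 3/4 on D, E.
H = (1/4)·(12, -11) + (3/4)·(-7, 6) = (-9/4, 7/4).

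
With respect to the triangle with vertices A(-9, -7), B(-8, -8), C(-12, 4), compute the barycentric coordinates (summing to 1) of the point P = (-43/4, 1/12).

(1/12, 1/4, 2/3)

Signed area of the reference triangle: [ABC] = ½·((-9)·(-8−4) + (-8)·(4−(-7)) + (-12)·(-7−(-8))) = ½·(108 − 88 − 12) = 4.
[PBC] = ½·((-43/4)·(-8−4) + (-8)·(4−(1/12)) + (-12)·(1/12−(-8))) = ½·(129 − 94/3 − 97) = 1/3, so the A-coordinate is (1/3)/4 = 1/12.
[APC] = ½·((-9)·(1/12−4) + (-43/4)·(4−(-7)) + (-12)·(-7−(1/12))) = ½·(141/4 − 473/4 + 85) = 1, so the B-coordinate is 1/4.
[ABP] = ½·((-9)·(-8−(1/12)) + (-8)·(1/12−(-7)) + (-43/4)·(-7−(-8))) = ½·(291/4 − 170/3 − 43/4) = 8/3, so the C-coordinate is 2/3.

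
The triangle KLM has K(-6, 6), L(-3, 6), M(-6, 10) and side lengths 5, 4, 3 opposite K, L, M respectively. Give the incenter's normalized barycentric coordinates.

The incenter has barycentric coordinates proportional to the opposite side lengths: (5 : 4 : 3).
Normalizing by 5+4+3 = 12 gives (5/12, 1/3, 1/4).

(5/12, 1/3, 1/4)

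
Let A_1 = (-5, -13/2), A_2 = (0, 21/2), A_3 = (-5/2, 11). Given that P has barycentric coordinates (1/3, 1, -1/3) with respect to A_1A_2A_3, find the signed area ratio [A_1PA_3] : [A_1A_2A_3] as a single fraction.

The signed ratio [A_1PA_3]/[A_1A_2A_3] equals the barycentric coordinate of P at vertex A_2, which is 1.

1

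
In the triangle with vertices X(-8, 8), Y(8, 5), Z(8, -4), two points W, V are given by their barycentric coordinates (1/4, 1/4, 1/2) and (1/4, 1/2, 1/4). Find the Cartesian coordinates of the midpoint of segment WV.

(4, 19/8)

Barycentric coordinates of the midpoint are the average: (1/4, 3/8, 3/8).
Converting: (1/4)·X + (3/8)·Y + (3/8)·Z = (4, 19/8).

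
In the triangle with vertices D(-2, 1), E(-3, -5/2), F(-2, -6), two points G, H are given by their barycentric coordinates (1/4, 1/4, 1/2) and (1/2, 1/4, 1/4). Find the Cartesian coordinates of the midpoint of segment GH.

Barycentric coordinates of the midpoint are the average: (3/8, 1/4, 3/8).
Converting: (3/8)·D + (1/4)·E + (3/8)·F = (-9/4, -5/2).

(-9/4, -5/2)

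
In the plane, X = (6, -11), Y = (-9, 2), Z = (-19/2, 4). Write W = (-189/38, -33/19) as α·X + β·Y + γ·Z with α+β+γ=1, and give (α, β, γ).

(5/19, 17/19, -3/19)

Signed area of the reference triangle: [XYZ] = ½·(6·(2−4) + (-9)·(4−(-11)) + (-19/2)·(-11−2)) = ½·(-12 − 135 + 247/2) = -47/4.
[WYZ] = ½·((-189/38)·(2−4) + (-9)·(4−(-33/19)) + (-19/2)·(-33/19−2)) = ½·(189/19 − 981/19 + 71/2) = -235/76, so the X-coordinate is (-235/76)/(-47/4) = 5/19.
[XWZ] = ½·(6·(-33/19−4) + (-189/38)·(4−(-11)) + (-19/2)·(-11−(-33/19))) = ½·(-654/19 − 2835/38 + 88) = -799/76, so the Y-coordinate is 17/19.
[XYW] = ½·(6·(2−(-33/19)) + (-9)·(-33/19−(-11)) + (-189/38)·(-11−2)) = ½·(426/19 − 1584/19 + 2457/38) = 141/76, so the Z-coordinate is -3/19.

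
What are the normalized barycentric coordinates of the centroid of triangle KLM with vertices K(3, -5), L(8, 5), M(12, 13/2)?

(1/3, 1/3, 1/3)

The centroid is the average of the vertices, so each weight is 1/3.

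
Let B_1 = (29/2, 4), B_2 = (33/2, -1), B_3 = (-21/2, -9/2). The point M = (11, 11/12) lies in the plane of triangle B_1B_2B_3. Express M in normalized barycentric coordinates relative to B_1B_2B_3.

Signed area of the reference triangle: [B_1B_2B_3] = ½·((29/2)·(-1−(-9/2)) + (33/2)·(-9/2−4) + (-21/2)·(4−(-1))) = ½·(203/4 − 561/4 − 105/2) = -71.
[MB_2B_3] = ½·(11·(-1−(-9/2)) + (33/2)·(-9/2−(11/12)) + (-21/2)·(11/12−(-1))) = ½·(77/2 − 715/8 − 161/8) = -71/2, so the B_1-coordinate is (-71/2)/(-71) = 1/2.
[B_1MB_3] = ½·((29/2)·(11/12−(-9/2)) + 11·(-9/2−4) + (-21/2)·(4−(11/12))) = ½·(1885/24 − 187/2 − 259/8) = -71/3, so the B_2-coordinate is 1/3.
[B_1B_2M] = ½·((29/2)·(-1−(11/12)) + (33/2)·(11/12−4) + 11·(4−(-1))) = ½·(-667/24 − 407/8 + 55) = -71/6, so the B_3-coordinate is 1/6.

(1/2, 1/3, 1/6)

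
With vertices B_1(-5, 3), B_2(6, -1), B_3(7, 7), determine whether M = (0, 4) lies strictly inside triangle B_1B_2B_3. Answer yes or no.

yes

Barycentric coordinates of M: (53/92, 2/23, 31/92).
The three coordinates are positive, positive, positive; a point is interior exactly when all three are positive.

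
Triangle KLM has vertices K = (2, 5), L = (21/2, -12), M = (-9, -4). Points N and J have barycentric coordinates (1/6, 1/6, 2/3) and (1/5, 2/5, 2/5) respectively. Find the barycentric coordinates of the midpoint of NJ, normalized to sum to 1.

Since both coordinate triples sum to 1, the midpoint's barycentrics are the componentwise average.
(1/6+1/5)/2 = 11/60; similarly 17/60 and 8/15.

(11/60, 17/60, 8/15)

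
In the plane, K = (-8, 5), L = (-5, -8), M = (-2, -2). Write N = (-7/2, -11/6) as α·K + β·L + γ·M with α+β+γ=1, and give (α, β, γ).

Signed area of the reference triangle: [KLM] = ½·((-8)·(-8−(-2)) + (-5)·(-2−5) + (-2)·(5−(-8))) = ½·(48 + 35 − 26) = 57/2.
[NLM] = ½·((-7/2)·(-8−(-2)) + (-5)·(-2−(-11/6)) + (-2)·(-11/6−(-8))) = ½·(21 + 5/6 − 37/3) = 19/4, so the K-coordinate is (19/4)/(57/2) = 1/6.
[KNM] = ½·((-8)·(-11/6−(-2)) + (-7/2)·(-2−5) + (-2)·(5−(-11/6))) = ½·(-4/3 + 49/2 − 41/3) = 19/4, so the L-coordinate is 1/6.
[KLN] = ½·((-8)·(-8−(-11/6)) + (-5)·(-11/6−5) + (-7/2)·(5−(-8))) = ½·(148/3 + 205/6 − 91/2) = 19, so the M-coordinate is 2/3.

(1/6, 1/6, 2/3)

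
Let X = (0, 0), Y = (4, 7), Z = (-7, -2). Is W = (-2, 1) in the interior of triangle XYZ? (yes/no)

yes

Barycentric coordinates of W: (12/41, 11/41, 18/41).
The three coordinates are positive, positive, positive; a point is interior exactly when all three are positive.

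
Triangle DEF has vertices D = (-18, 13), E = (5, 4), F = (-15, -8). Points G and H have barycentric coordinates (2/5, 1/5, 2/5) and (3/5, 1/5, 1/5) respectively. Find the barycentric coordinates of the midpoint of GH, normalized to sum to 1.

(1/2, 1/5, 3/10)

Since both coordinate triples sum to 1, the midpoint's barycentrics are the componentwise average.
(2/5+3/5)/2 = 1/2; similarly 1/5 and 3/10.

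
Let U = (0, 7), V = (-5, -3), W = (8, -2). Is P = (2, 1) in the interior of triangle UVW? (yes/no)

yes

Barycentric coordinates of P: (9/25, 6/25, 2/5).
The three coordinates are positive, positive, positive; a point is interior exactly when all three are positive.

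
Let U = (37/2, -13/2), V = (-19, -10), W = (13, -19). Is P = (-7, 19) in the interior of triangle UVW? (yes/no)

no

Barycentric coordinates of P: (2072/899, 918/899, -2091/899).
The three coordinates are positive, positive, negative; a point is interior exactly when all three are positive.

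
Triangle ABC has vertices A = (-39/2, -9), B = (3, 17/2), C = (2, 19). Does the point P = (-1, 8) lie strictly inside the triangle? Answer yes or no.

Barycentric coordinates of P: (34/203, 122/203, 47/203).
The three coordinates are positive, positive, positive; a point is interior exactly when all three are positive.

yes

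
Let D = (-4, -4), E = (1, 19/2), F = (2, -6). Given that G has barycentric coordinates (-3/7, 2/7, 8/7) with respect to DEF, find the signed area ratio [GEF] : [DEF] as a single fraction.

-3/7

The signed ratio [GEF]/[DEF] equals the barycentric coordinate of G at vertex D, which is -3/7.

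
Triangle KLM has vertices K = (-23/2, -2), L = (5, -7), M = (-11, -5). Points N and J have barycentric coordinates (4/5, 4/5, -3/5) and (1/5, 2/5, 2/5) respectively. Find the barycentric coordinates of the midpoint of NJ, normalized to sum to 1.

Since both coordinate triples sum to 1, the midpoint's barycentrics are the componentwise average.
(4/5+1/5)/2 = 1/2; similarly 3/5 and -1/10.

(1/2, 3/5, -1/10)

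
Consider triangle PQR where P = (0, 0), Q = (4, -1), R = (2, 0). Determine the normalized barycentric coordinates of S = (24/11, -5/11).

(4/11, 5/11, 2/11)

Signed area of the reference triangle: [PQR] = ½·(0·(-1−0) + 4·(0−0) + 2·(0−(-1))) = ½·(0 + 0 + 2) = 1.
[SQR] = ½·((24/11)·(-1−0) + 4·(0−(-5/11)) + 2·(-5/11−(-1))) = ½·(-24/11 + 20/11 + 12/11) = 4/11, so the P-coordinate is (4/11)/1 = 4/11.
[PSR] = ½·(0·(-5/11−0) + (24/11)·(0−0) + 2·(0−(-5/11))) = ½·(0 + 0 + 10/11) = 5/11, so the Q-coordinate is 5/11.
[PQS] = ½·(0·(-1−(-5/11)) + 4·(-5/11−0) + (24/11)·(0−(-1))) = ½·(0 − 20/11 + 24/11) = 2/11, so the R-coordinate is 2/11.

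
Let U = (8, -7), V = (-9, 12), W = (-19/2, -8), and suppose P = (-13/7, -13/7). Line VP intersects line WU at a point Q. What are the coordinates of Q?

(1, -37/5)

Barycentric coordinates of P with respect to UVW: (3/7, 2/7, 2/7).
On side WU the V-coordinate is zero; dropping P's V-weight 2/7 and renormalizing the remaining 2/7 : 3/7 gives weights 2/5, 3/5 on W, U.
Q = (2/5)·(-19/2, -8) + (3/5)·(8, -7) = (1, -37/5).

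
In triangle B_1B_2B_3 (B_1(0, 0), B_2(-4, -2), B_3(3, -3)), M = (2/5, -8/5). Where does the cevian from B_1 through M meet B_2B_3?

Barycentric coordinates of M with respect to B_1B_2B_3: (2/5, 1/5, 2/5).
On side B_2B_3 the B_1-coordinate is zero; dropping M's B_1-weight 2/5 and renormalizing the remaining 1/5 : 2/5 gives weights 1/3, 2/3 on B_2, B_3.
N = (1/3)·(-4, -2) + (2/3)·(3, -3) = (2/3, -8/3).

(2/3, -8/3)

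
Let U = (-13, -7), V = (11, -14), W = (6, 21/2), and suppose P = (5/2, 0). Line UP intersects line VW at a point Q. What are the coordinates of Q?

Barycentric coordinates of P with respect to UVW: (1/4, 1/4, 1/2).
On side VW the U-coordinate is zero; dropping P's U-weight 1/4 and renormalizing the remaining 1/4 : 1/2 gives weights 1/3, 2/3 on V, W.
Q = (1/3)·(11, -14) + (2/3)·(6, 21/2) = (23/3, 7/3).

(23/3, 7/3)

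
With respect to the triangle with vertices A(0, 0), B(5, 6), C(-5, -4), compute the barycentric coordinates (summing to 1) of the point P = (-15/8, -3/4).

Signed area of the reference triangle: [ABC] = ½·(0·(6−(-4)) + 5·(-4−0) + (-5)·(0−6)) = ½·(0 − 20 + 30) = 5.
[PBC] = ½·((-15/8)·(6−(-4)) + 5·(-4−(-3/4)) + (-5)·(-3/4−6)) = ½·(-75/4 − 65/4 + 135/4) = -5/8, so the A-coordinate is (-5/8)/5 = -1/8.
[APC] = ½·(0·(-3/4−(-4)) + (-15/8)·(-4−0) + (-5)·(0−(-3/4))) = ½·(0 + 15/2 − 15/4) = 15/8, so the B-coordinate is 3/8.
[ABP] = ½·(0·(6−(-3/4)) + 5·(-3/4−0) + (-15/8)·(0−6)) = ½·(0 − 15/4 + 45/4) = 15/4, so the C-coordinate is 3/4.

(-1/8, 3/8, 3/4)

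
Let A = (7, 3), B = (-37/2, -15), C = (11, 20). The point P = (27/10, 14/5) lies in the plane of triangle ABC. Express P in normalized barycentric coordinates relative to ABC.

(3/5, 1/5, 1/5)

Signed area of the reference triangle: [ABC] = ½·(7·(-15−20) + (-37/2)·(20−3) + 11·(3−(-15))) = ½·(-245 − 629/2 + 198) = -723/4.
[PBC] = ½·((27/10)·(-15−20) + (-37/2)·(20−(14/5)) + 11·(14/5−(-15))) = ½·(-189/2 − 1591/5 + 979/5) = -2169/20, so the A-coordinate is (-2169/20)/(-723/4) = 3/5.
[APC] = ½·(7·(14/5−20) + (27/10)·(20−3) + 11·(3−(14/5))) = ½·(-602/5 + 459/10 + 11/5) = -723/20, so the B-coordinate is 1/5.
[ABP] = ½·(7·(-15−(14/5)) + (-37/2)·(14/5−3) + (27/10)·(3−(-15))) = ½·(-623/5 + 37/10 + 243/5) = -723/20, so the C-coordinate is 1/5.
Check: 3/5 + 1/5 + 1/5 = 1.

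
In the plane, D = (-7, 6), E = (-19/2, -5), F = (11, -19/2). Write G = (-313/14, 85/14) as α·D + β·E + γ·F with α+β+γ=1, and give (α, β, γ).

(5/7, 1, -5/7)

Signed area of the reference triangle: [DEF] = ½·((-7)·(-5−(-19/2)) + (-19/2)·(-19/2−6) + 11·(6−(-5))) = ½·(-63/2 + 589/4 + 121) = 947/8.
[GEF] = ½·((-313/14)·(-5−(-19/2)) + (-19/2)·(-19/2−(85/14)) + 11·(85/14−(-5))) = ½·(-2817/28 + 2071/14 + 1705/14) = 4735/56, so the D-coordinate is (4735/56)/(947/8) = 5/7.
[DGF] = ½·((-7)·(85/14−(-19/2)) + (-313/14)·(-19/2−6) + 11·(6−(85/14))) = ½·(-109 + 9703/28 − 11/14) = 947/8, so the E-coordinate is 1.
[DEG] = ½·((-7)·(-5−(85/14)) + (-19/2)·(85/14−6) + (-313/14)·(6−(-5))) = ½·(155/2 − 19/28 − 3443/14) = -4735/56, so the F-coordinate is -5/7.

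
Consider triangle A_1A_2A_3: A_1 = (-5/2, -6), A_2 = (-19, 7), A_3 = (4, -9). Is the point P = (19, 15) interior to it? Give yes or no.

no

Barycentric coordinates of P: (-792/35, 201/35, 626/35).
The three coordinates are negative, positive, positive; a point is interior exactly when all three are positive.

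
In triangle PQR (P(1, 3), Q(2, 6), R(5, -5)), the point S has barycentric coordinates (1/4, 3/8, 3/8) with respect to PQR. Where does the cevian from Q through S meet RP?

(17/5, -9/5)

Line QS meets RP where the Q-coordinate vanishes; zeroing S's Q-weight and renormalizing leaves R, P-weights 3/8 : 1/4 → (3/5, 2/5).
So T = (3/5)·R + (2/5)·P = (17/5, -9/5).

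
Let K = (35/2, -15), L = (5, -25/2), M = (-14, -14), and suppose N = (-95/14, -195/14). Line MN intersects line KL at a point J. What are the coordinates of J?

(45/4, -55/4)

Barycentric coordinates of N with respect to KLM: (1/7, 1/7, 5/7).
On side KL the M-coordinate is zero; dropping N's M-weight 5/7 and renormalizing the remaining 1/7 : 1/7 gives weights 1/2, 1/2 on K, L.
J = (1/2)·(35/2, -15) + (1/2)·(5, -25/2) = (45/4, -55/4).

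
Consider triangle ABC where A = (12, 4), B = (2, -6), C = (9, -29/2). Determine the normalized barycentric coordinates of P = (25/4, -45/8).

(1/4, 1/2, 1/4)

Signed area of the reference triangle: [ABC] = ½·(12·(-6−(-29/2)) + 2·(-29/2−4) + 9·(4−(-6))) = ½·(102 − 37 + 90) = 155/2.
[PBC] = ½·((25/4)·(-6−(-29/2)) + 2·(-29/2−(-45/8)) + 9·(-45/8−(-6))) = ½·(425/8 − 71/4 + 27/8) = 155/8, so the A-coordinate is (155/8)/(155/2) = 1/4.
[APC] = ½·(12·(-45/8−(-29/2)) + (25/4)·(-29/2−4) + 9·(4−(-45/8))) = ½·(213/2 − 925/8 + 693/8) = 155/4, so the B-coordinate is 1/2.
[ABP] = ½·(12·(-6−(-45/8)) + 2·(-45/8−4) + (25/4)·(4−(-6))) = ½·(-9/2 − 77/4 + 125/2) = 155/8, so the C-coordinate is 1/4.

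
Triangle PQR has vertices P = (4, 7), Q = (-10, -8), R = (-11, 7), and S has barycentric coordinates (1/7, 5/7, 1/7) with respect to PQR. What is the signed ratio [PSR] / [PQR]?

The signed ratio [PSR]/[PQR] equals the barycentric coordinate of S at vertex Q, which is 5/7.

5/7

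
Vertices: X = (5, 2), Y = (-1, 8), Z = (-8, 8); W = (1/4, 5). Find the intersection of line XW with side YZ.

(-9/2, 8)

Barycentric coordinates of W with respect to XYZ: (1/2, 1/4, 1/4).
On side YZ the X-coordinate is zero; dropping W's X-weight 1/2 and renormalizing the remaining 1/4 : 1/4 gives weights 1/2, 1/2 on Y, Z.
V = (1/2)·(-1, 8) + (1/2)·(-8, 8) = (-9/2, 8).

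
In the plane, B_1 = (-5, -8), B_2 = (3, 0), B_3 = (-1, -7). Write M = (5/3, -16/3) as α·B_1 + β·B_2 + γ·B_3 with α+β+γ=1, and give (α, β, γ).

Signed area of the reference triangle: [B_1B_2B_3] = ½·((-5)·(0−(-7)) + 3·(-7−(-8)) + (-1)·(-8−0)) = ½·(-35 + 3 + 8) = -12.
[MB_2B_3] = ½·((5/3)·(0−(-7)) + 3·(-7−(-16/3)) + (-1)·(-16/3−0)) = ½·(35/3 − 5 + 16/3) = 6, so the B_1-coordinate is 6/(-12) = -1/2.
[B_1MB_3] = ½·((-5)·(-16/3−(-7)) + (5/3)·(-7−(-8)) + (-1)·(-8−(-16/3))) = ½·(-25/3 + 5/3 + 8/3) = -2, so the B_2-coordinate is 1/6.
[B_1B_2M] = ½·((-5)·(0−(-16/3)) + 3·(-16/3−(-8)) + (5/3)·(-8−0)) = ½·(-80/3 + 8 − 40/3) = -16, so the B_3-coordinate is 4/3.

(-1/2, 1/6, 4/3)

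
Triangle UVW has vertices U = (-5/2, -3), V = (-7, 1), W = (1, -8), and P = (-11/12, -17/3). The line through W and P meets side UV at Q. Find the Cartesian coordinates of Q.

(-19/4, -1)

Barycentric coordinates of P with respect to UVW: (1/6, 1/6, 2/3).
On side UV the W-coordinate is zero; dropping P's W-weight 2/3 and renormalizing the remaining 1/6 : 1/6 gives weights 1/2, 1/2 on U, V.
Q = (1/2)·(-5/2, -3) + (1/2)·(-7, 1) = (-19/4, -1).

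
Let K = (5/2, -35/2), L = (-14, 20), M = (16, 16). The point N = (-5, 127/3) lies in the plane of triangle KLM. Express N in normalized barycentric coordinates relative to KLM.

Signed area of the reference triangle: [KLM] = ½·((5/2)·(20−16) + (-14)·(16−(-35/2)) + 16·(-35/2−20)) = ½·(10 − 469 − 600) = -1059/2.
[NLM] = ½·((-5)·(20−16) + (-14)·(16−(127/3)) + 16·(127/3−20)) = ½·(-20 + 1106/3 + 1072/3) = 353, so the K-coordinate is 353/(-1059/2) = -2/3.
[KNM] = ½·((5/2)·(127/3−16) + (-5)·(16−(-35/2)) + 16·(-35/2−(127/3))) = ½·(395/6 − 335/2 − 2872/3) = -1059/2, so the L-coordinate is 1.
[KLN] = ½·((5/2)·(20−(127/3)) + (-14)·(127/3−(-35/2)) + (-5)·(-35/2−20)) = ½·(-335/6 − 2513/3 + 375/2) = -353, so the M-coordinate is 2/3.
Check: -2/3 + 1 + 2/3 = 1.

(-2/3, 1, 2/3)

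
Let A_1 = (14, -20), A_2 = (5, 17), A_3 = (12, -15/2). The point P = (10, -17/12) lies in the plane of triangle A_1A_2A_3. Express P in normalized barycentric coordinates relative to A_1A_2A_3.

(1/6, 1/3, 1/2)

Signed area of the reference triangle: [A_1A_2A_3] = ½·(14·(17−(-15/2)) + 5·(-15/2−(-20)) + 12·(-20−17)) = ½·(343 + 125/2 − 444) = -77/4.
[PA_2A_3] = ½·(10·(17−(-15/2)) + 5·(-15/2−(-17/12)) + 12·(-17/12−17)) = ½·(245 − 365/12 − 221) = -77/24, so the A_1-coordinate is (-77/24)/(-77/4) = 1/6.
[A_1PA_3] = ½·(14·(-17/12−(-15/2)) + 10·(-15/2−(-20)) + 12·(-20−(-17/12))) = ½·(511/6 + 125 − 223) = -77/12, so the A_2-coordinate is 1/3.
[A_1A_2P] = ½·(14·(17−(-17/12)) + 5·(-17/12−(-20)) + 10·(-20−17)) = ½·(1547/6 + 1115/12 − 370) = -77/8, so the A_3-coordinate is 1/2.
Check: 1/6 + 1/3 + 1/2 = 1.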